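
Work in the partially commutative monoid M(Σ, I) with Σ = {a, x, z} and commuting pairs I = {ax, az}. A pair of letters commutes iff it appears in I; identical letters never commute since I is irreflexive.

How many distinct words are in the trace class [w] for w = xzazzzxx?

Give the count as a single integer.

#0=x has no predecessor
#1=z depends on [0:x]
#2=a has no predecessor
#3=z depends on [1:z]
#4=z depends on [3:z]
#5=z depends on [4:z]
#6=x depends on [5:z]
#7=x depends on [6:x]
sources: [0:x, 2:a]
N(rest) = Σ N(rest − s) over sources s of rest; N(one piece) = 1:
  size 1 → [2]=1  [7]=1
  size 2 → [2,7]=2  [6,7]=1
  size 3 → [2,6,7]=3  [5,6,7]=1
  size 4 → [2,5,6,7]=4  [4,5,6,7]=1
  size 5 → [2,4,5,6,7]=5  [3,4,5,6,7]=1
  size 6 → [1,3,4,5,6,7]=1  [2,3,4,5,6,7]=6
  first=0(x) contributes 7
  first=2(a) contributes 1
|[w]| = 8

8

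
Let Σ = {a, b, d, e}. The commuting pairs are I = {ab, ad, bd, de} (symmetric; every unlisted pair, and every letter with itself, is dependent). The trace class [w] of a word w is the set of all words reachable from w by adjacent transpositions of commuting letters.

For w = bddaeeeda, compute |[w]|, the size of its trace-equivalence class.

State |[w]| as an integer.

168

piece 0:b — minimal
piece 1:d — minimal
piece 2:d rests on {1:d}
piece 3:a — minimal
piece 4:e rests on {0:b, 3:a}
piece 5:e rests on {4:e}
piece 6:e rests on {5:e}
piece 7:d rests on {2:d}
piece 8:a rests on {6:e}
minimal pieces: {0:b, 1:d, 3:a}
ways to finish when only these pieces remain (= sum over removing one remaining piece with nothing left below it):
  1 left: {7}→1  {8}→1
  2 left: {2,7}→1  {6,8}→1  {7,8}→2
  3 left: {1,2,7}→1  {2,7,8}→3  {5,6,8}→1  {6,7,8}→3
  4 left: {1,2,7,8}→4  {2,6,7,8}→6  {4,5,6,8}→1  {5,6,7,8}→4
  5 left: {0,4,5,6,8}→1  {1,2,6,7,8}→10  {2,5,6,7,8}→10  {3,4,5,6,8}→1  {4,5,6,7,8}→5
  6 left: {0,3,4,5,6,8}→2  {0,4,5,6,7,8}→6  {1,2,5,6,7,8}→20  {2,4,5,6,7,8}→15  {3,4,5,6,7,8}→6
  7 left: {0,2,4,5,6,7,8}→21  {0,3,4,5,6,7,8}→14  {1,2,4,5,6,7,8}→35  {2,3,4,5,6,7,8}→21
  placing 0:b first → 56 extensions
  placing 1:d first → 56 extensions
  placing 3:a first → 56 extensions
total linear extensions = 168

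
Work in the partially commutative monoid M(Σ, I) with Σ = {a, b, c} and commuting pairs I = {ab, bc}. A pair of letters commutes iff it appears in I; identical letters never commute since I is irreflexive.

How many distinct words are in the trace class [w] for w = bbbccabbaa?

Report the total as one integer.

252

0(b) covers ∅
1(b) covers 0:b
2(b) covers 1:b
3(c) covers ∅
4(c) covers 3:c
5(a) covers 4:c
6(b) covers 2:b
7(b) covers 6:b
8(a) covers 5:a
9(a) covers 8:a
floor of heap: 0:b, 3:c
completions by unplaced set U, small U first (add the entries for U minus each lowest piece of U):
  |U|=1: {7}:1  {9}:1
  |U|=2: {6,7}:1  {7,9}:2  {8,9}:1
  |U|=3: {2,6,7}:1  {5,8,9}:1  {6,7,9}:3  {7,8,9}:3
  |U|=4: {1,2,6,7}:1  {2,6,7,9}:4  {4,5,8,9}:1  {5,7,8,9}:4  {6,7,8,9}:6
  |U|=5: {0,1,2,6,7}:1  {1,2,6,7,9}:5  {2,6,7,8,9}:10  {3,4,5,8,9}:1  {4,5,7,8,9}:5  {5,6,7,8,9}:10
  |U|=6: {0,1,2,6,7,9}:6  {1,2,6,7,8,9}:15  {2,5,6,7,8,9}:20  {3,4,5,7,8,9}:6  {4,5,6,7,8,9}:15
  |U|=7: {0,1,2,6,7,8,9}:21  {1,2,5,6,7,8,9}:35  {2,4,5,6,7,8,9}:35  {3,4,5,6,7,8,9}:21
  |U|=8: {0,1,2,5,6,7,8,9}:56  {1,2,4,5,6,7,8,9}:70  {2,3,4,5,6,7,8,9}:56
  start at 0(b): 126
  start at 3(c): 126
sum over floor = 252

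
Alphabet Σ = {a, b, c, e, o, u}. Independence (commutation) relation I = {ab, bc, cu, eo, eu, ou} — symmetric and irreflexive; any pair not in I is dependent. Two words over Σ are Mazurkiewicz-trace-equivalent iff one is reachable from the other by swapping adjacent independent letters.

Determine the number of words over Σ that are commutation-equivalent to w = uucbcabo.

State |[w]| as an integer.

31

drop 0:u onto floor
drop 1:u onto {0:u}
drop 2:c onto floor
drop 3:b onto {1:u}
drop 4:c onto {2:c}
drop 5:a onto {1:u, 4:c}
drop 6:b onto {3:b}
drop 7:o onto {5:a, 6:b}
ground layer = {0:u, 2:c}
drop-orders for the pieces not yet dropped (sum over which currently-grounded one goes next):
  1 to go: {7} 1
  2 to go: {5,7} 1  {6,7} 1
  3 to go: {3,6,7} 1  {4,5,7} 1  {5,6,7} 2
  4 to go: {2,4,5,7} 1  {3,5,6,7} 3  {4,5,6,7} 3
  5 to go: {1,3,5,6,7} 3  {2,4,5,6,7} 4  {3,4,5,6,7} 6
  6 to go: {0,1,3,5,6,7} 3  {1,3,4,5,6,7} 9  {2,3,4,5,6,7} 10
  if 0:u drops first: 19 orders
  if 2:c drops first: 12 orders
heap linearizations: 31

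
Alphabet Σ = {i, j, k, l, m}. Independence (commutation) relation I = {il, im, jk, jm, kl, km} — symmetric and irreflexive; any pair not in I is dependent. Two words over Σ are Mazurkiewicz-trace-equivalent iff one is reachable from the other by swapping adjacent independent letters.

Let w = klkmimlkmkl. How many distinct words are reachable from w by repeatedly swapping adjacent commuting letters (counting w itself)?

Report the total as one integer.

462

piece 0:k — minimal
piece 1:l — minimal
piece 2:k rests on {0:k}
piece 3:m rests on {1:l}
piece 4:i rests on {2:k}
piece 5:m rests on {3:m}
piece 6:l rests on {5:m}
piece 7:k rests on {4:i}
piece 8:m rests on {6:l}
piece 9:k rests on {7:k}
piece 10:l rests on {8:m}
minimal pieces: {0:k, 1:l}
ways to finish when only these pieces remain (= sum over removing one remaining piece with nothing left below it):
  1 left: {9}→1  {10}→1
  2 left: {7,9}→1  {8,10}→1  {9,10}→2
  3 left: {4,7,9}→1  {6,8,10}→1  {7,9,10}→3  {8,9,10}→3
  4 left: {2,4,7,9}→1  {4,7,9,10}→4  {5,6,8,10}→1  {6,8,9,10}→4  {7,8,9,10}→6
  5 left: {0,2,4,7,9}→1  {2,4,7,9,10}→5  {3,5,6,8,10}→1  {4,7,8,9,10}→10  {5,6,8,9,10}→5  {6,7,8,9,10}→10
  6 left: {0,2,4,7,9,10}→6  {1,3,5,6,8,10}→1  {2,4,7,8,9,10}→15  {3,5,6,8,9,10}→6  {4,6,7,8,9,10}→20  {5,6,7,8,9,10}→15
  7 left: {0,2,4,7,8,9,10}→21  {1,3,5,6,8,9,10}→7  {2,4,6,7,8,9,10}→35  {3,5,6,7,8,9,10}→21  {4,5,6,7,8,9,10}→35
  8 left: {0,2,4,6,7,8,9,10}→56  {1,3,5,6,7,8,9,10}→28  {2,4,5,6,7,8,9,10}→70  {3,4,5,6,7,8,9,10}→56
  9 left: {0,2,4,5,6,7,8,9,10}→126  {1,3,4,5,6,7,8,9,10}→84  {2,3,4,5,6,7,8,9,10}→126
  placing 0:k first → 210 extensions
  placing 1:l first → 252 extensions
total linear extensions = 462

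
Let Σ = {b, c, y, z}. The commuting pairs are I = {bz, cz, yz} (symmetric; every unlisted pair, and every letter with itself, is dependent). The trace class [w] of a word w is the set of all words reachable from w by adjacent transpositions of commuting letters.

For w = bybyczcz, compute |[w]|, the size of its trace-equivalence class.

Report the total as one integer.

piece 0:b — minimal
piece 1:y rests on {0:b}
piece 2:b rests on {1:y}
piece 3:y rests on {2:b}
piece 4:c rests on {3:y}
piece 5:z — minimal
piece 6:c rests on {4:c}
piece 7:z rests on {5:z}
minimal pieces: {0:b, 5:z}
ways to finish when only these pieces remain (= sum over removing one remaining piece with nothing left below it):
  1 left: {6}→1  {7}→1
  2 left: {4,6}→1  {5,7}→1  {6,7}→2
  3 left: {3,4,6}→1  {4,6,7}→3  {5,6,7}→3
  4 left: {2,3,4,6}→1  {3,4,6,7}→4  {4,5,6,7}→6
  5 left: {1,2,3,4,6}→1  {2,3,4,6,7}→5  {3,4,5,6,7}→10
  6 left: {0,1,2,3,4,6}→1  {1,2,3,4,6,7}→6  {2,3,4,5,6,7}→15
  placing 0:b first → 21 extensions
  placing 5:z first → 7 extensions
total linear extensions = 28

28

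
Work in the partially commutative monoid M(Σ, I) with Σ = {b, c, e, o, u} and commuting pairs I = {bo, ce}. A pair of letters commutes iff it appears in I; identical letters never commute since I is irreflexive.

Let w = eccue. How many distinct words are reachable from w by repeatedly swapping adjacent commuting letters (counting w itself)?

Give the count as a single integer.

0(e) covers ∅
1(c) covers ∅
2(c) covers 1:c
3(u) covers 0:e, 2:c
4(e) covers 3:u
floor of heap: 0:e, 1:c
completions by unplaced set U, small U first (add the entries for U minus each lowest piece of U):
  |U|=1: {4}:1
  |U|=2: {3,4}:1
  |U|=3: {0,3,4}:1  {2,3,4}:1
  start at 0(e): 1
  start at 1(c): 2
sum over floor = 3

3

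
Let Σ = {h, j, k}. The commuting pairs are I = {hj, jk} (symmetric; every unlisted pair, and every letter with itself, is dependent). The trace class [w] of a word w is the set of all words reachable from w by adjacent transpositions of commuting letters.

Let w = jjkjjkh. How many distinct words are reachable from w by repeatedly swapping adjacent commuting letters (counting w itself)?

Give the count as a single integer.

drop 0:j onto floor
drop 1:j onto {0:j}
drop 2:k onto floor
drop 3:j onto {1:j}
drop 4:j onto {3:j}
drop 5:k onto {2:k}
drop 6:h onto {5:k}
ground layer = {0:j, 2:k}
drop-orders for the pieces not yet dropped (sum over which currently-grounded one goes next):
  1 to go: {4} 1  {6} 1
  2 to go: {3,4} 1  {4,6} 2  {5,6} 1
  3 to go: {1,3,4} 1  {2,5,6} 1  {3,4,6} 3  {4,5,6} 3
  4 to go: {0,1,3,4} 1  {1,3,4,6} 4  {2,4,5,6} 4  {3,4,5,6} 6
  5 to go: {0,1,3,4,6} 5  {1,3,4,5,6} 10  {2,3,4,5,6} 10
  if 0:j drops first: 20 orders
  if 2:k drops first: 15 orders
heap linearizations: 35

35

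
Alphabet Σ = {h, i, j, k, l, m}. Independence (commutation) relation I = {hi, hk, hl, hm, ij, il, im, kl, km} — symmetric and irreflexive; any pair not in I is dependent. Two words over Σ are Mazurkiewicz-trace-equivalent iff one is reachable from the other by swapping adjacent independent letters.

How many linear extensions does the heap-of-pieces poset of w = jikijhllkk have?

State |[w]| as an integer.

180

0(j) covers ∅
1(i) covers ∅
2(k) covers 0:j, 1:i
3(i) covers 2:k
4(j) covers 2:k
5(h) covers 4:j
6(l) covers 4:j
7(l) covers 6:l
8(k) covers 3:i, 4:j
9(k) covers 8:k
floor of heap: 0:j, 1:i
completions by unplaced set U, small U first (add the entries for U minus each lowest piece of U):
  |U|=1: {5}:1  {7}:1  {9}:1
  |U|=2: {5,7}:2  {5,9}:2  {6,7}:1  {7,9}:2  {8,9}:1
  |U|=3: {3,8,9}:1  {5,6,7}:3  {5,7,9}:6  {5,8,9}:3  {6,7,9}:3  {7,8,9}:3
  |U|=4: {3,5,8,9}:4  {3,7,8,9}:4  {5,6,7,9}:12  {5,7,8,9}:12  {6,7,8,9}:6
  |U|=5: {3,5,7,8,9}:20  {3,6,7,8,9}:10  {5,6,7,8,9}:30
  |U|=6: {3,5,6,7,8,9}:60  {4,5,6,7,8,9}:30
  |U|=7: {3,4,5,6,7,8,9}:90
  |U|=8: {2,3,4,5,6,7,8,9}:90
  start at 0(j): 90
  start at 1(i): 90
sum over floor = 180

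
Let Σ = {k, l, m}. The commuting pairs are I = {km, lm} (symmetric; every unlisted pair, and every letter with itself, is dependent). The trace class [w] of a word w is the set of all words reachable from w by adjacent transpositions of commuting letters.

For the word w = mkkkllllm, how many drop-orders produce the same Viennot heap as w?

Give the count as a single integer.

36

0(m) covers ∅
1(k) covers ∅
2(k) covers 1:k
3(k) covers 2:k
4(l) covers 3:k
5(l) covers 4:l
6(l) covers 5:l
7(l) covers 6:l
8(m) covers 0:m
floor of heap: 0:m, 1:k
completions by unplaced set U, small U first (add the entries for U minus each lowest piece of U):
  |U|=1: {7}:1  {8}:1
  |U|=2: {0,8}:1  {6,7}:1  {7,8}:2
  |U|=3: {0,7,8}:3  {5,6,7}:1  {6,7,8}:3
  |U|=4: {0,6,7,8}:6  {4,5,6,7}:1  {5,6,7,8}:4
  |U|=5: {0,5,6,7,8}:10  {3,4,5,6,7}:1  {4,5,6,7,8}:5
  |U|=6: {0,4,5,6,7,8}:15  {2,3,4,5,6,7}:1  {3,4,5,6,7,8}:6
  |U|=7: {0,3,4,5,6,7,8}:21  {1,2,3,4,5,6,7}:1  {2,3,4,5,6,7,8}:7
  start at 0(m): 8
  start at 1(k): 28
sum over floor = 36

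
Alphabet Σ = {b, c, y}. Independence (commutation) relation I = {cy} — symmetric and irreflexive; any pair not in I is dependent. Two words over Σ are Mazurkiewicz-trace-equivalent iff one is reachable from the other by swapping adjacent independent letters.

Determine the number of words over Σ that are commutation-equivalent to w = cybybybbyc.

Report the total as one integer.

0(c) covers ∅
1(y) covers ∅
2(b) covers 0:c, 1:y
3(y) covers 2:b
4(b) covers 3:y
5(y) covers 4:b
6(b) covers 5:y
7(b) covers 6:b
8(y) covers 7:b
9(c) covers 7:b
floor of heap: 0:c, 1:y
completions by unplaced set U, small U first (add the entries for U minus each lowest piece of U):
  |U|=1: {8}:1  {9}:1
  |U|=2: {8,9}:2
  |U|=3: {7,8,9}:2
  |U|=4: {6,7,8,9}:2
  |U|=5: {5,6,7,8,9}:2
  |U|=6: {4,5,6,7,8,9}:2
  |U|=7: {3,4,5,6,7,8,9}:2
  |U|=8: {2,3,4,5,6,7,8,9}:2
  start at 0(c): 2
  start at 1(y): 2
sum over floor = 4

4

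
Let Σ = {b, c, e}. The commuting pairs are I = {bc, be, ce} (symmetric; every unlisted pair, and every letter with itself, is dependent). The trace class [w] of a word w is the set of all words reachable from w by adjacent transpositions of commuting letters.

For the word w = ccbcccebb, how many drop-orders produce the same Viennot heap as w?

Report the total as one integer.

504

#0=c has no predecessor
#1=c depends on [0:c]
#2=b has no predecessor
#3=c depends on [1:c]
#4=c depends on [3:c]
#5=c depends on [4:c]
#6=e has no predecessor
#7=b depends on [2:b]
#8=b depends on [7:b]
sources: [0:c, 2:b, 6:e]
N(rest) = Σ N(rest − s) over sources s of rest; N(one piece) = 1:
  size 1 → [5]=1  [6]=1  [8]=1
  size 2 → [4,5]=1  [5,6]=2  [5,8]=2  [6,8]=2  [7,8]=1
  size 3 → [2,7,8]=1  [3,4,5]=1  [4,5,6]=3  [4,5,8]=3  [5,6,8]=6  [5,7,8]=3  [6,7,8]=3
  size 4 → [1,3,4,5]=1  [2,5,7,8]=4  [2,6,7,8]=4  [3,4,5,6]=4  [3,4,5,8]=4  [4,5,6,8]=12  [4,5,7,8]=6  [5,6,7,8]=12
  size 5 → [0,1,3,4,5]=1  [1,3,4,5,6]=5  [1,3,4,5,8]=5  [2,4,5,7,8]=10  [2,5,6,7,8]=20  [3,4,5,6,8]=20  [3,4,5,7,8]=10  [4,5,6,7,8]=30
  size 6 → [0,1,3,4,5,6]=6  [0,1,3,4,5,8]=6  [1,3,4,5,6,8]=30  [1,3,4,5,7,8]=15  [2,3,4,5,7,8]=20  [2,4,5,6,7,8]=60  [3,4,5,6,7,8]=60
  size 7 → [0,1,3,4,5,6,8]=42  [0,1,3,4,5,7,8]=21  [1,2,3,4,5,7,8]=35  [1,3,4,5,6,7,8]=105  [2,3,4,5,6,7,8]=140
  first=0(c) contributes 280
  first=2(b) contributes 168
  first=6(e) contributes 56
|[w]| = 504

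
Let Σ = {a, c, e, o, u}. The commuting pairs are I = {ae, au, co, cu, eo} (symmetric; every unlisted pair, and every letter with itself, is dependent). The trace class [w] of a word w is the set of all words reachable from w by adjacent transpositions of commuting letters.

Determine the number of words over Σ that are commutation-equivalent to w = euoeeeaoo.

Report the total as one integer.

35

0(e) covers ∅
1(u) covers 0:e
2(o) covers 1:u
3(e) covers 1:u
4(e) covers 3:e
5(e) covers 4:e
6(a) covers 2:o
7(o) covers 6:a
8(o) covers 7:o
floor of heap: 0:e
completions by unplaced set U, small U first (add the entries for U minus each lowest piece of U):
  |U|=1: {5}:1  {8}:1
  |U|=2: {4,5}:1  {5,8}:2  {7,8}:1
  |U|=3: {3,4,5}:1  {4,5,8}:3  {5,7,8}:3  {6,7,8}:1
  |U|=4: {2,6,7,8}:1  {3,4,5,8}:4  {4,5,7,8}:6  {5,6,7,8}:4
  |U|=5: {2,5,6,7,8}:5  {3,4,5,7,8}:10  {4,5,6,7,8}:10
  |U|=6: {2,4,5,6,7,8}:15  {3,4,5,6,7,8}:20
  |U|=7: {2,3,4,5,6,7,8}:35
  start at 0(e): 35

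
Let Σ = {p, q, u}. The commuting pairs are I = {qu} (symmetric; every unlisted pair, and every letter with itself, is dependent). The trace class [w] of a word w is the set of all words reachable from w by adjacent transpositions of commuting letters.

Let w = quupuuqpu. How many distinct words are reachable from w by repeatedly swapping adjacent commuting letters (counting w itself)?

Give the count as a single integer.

piece 0:q — minimal
piece 1:u — minimal
piece 2:u rests on {1:u}
piece 3:p rests on {0:q, 2:u}
piece 4:u rests on {3:p}
piece 5:u rests on {4:u}
piece 6:q rests on {3:p}
piece 7:p rests on {5:u, 6:q}
piece 8:u rests on {7:p}
minimal pieces: {0:q, 1:u}
ways to finish when only these pieces remain (= sum over removing one remaining piece with nothing left below it):
  1 left: {8}→1
  2 left: {7,8}→1
  3 left: {5,7,8}→1  {6,7,8}→1
  4 left: {4,5,7,8}→1  {5,6,7,8}→2
  5 left: {4,5,6,7,8}→3
  6 left: {3,4,5,6,7,8}→3
  7 left: {0,3,4,5,6,7,8}→3  {2,3,4,5,6,7,8}→3
  placing 0:q first → 3 extensions
  placing 1:u first → 6 extensions
total linear extensions = 9

9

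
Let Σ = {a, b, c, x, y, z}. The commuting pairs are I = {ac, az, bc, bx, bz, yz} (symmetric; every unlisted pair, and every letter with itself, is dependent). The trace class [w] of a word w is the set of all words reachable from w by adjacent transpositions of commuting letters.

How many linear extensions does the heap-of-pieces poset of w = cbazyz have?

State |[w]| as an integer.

19

#0=c has no predecessor
#1=b has no predecessor
#2=a depends on [1:b]
#3=z depends on [0:c]
#4=y depends on [0:c, 2:a]
#5=z depends on [3:z]
sources: [0:c, 1:b]
N(rest) = Σ N(rest − s) over sources s of rest; N(one piece) = 1:
  size 1 → [4]=1  [5]=1
  size 2 → [2,4]=1  [3,5]=1  [4,5]=2
  size 3 → [1,2,4]=1  [2,4,5]=3  [3,4,5]=3
  size 4 → [0,3,4,5]=3  [1,2,4,5]=4  [2,3,4,5]=6
  first=0(c) contributes 10
  first=1(b) contributes 9
|[w]| = 19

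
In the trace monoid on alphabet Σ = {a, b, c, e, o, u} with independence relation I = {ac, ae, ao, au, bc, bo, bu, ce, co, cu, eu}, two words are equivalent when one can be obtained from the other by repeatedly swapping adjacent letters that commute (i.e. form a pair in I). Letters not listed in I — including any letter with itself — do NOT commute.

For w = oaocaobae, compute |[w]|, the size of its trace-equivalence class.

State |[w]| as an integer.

495

drop 0:o onto floor
drop 1:a onto floor
drop 2:o onto {0:o}
drop 3:c onto floor
drop 4:a onto {1:a}
drop 5:o onto {2:o}
drop 6:b onto {4:a}
drop 7:a onto {6:b}
drop 8:e onto {5:o, 6:b}
ground layer = {0:o, 1:a, 3:c}
drop-orders for the pieces not yet dropped (sum over which currently-grounded one goes next):
  1 to go: {3} 1  {7} 1  {8} 1
  2 to go: {3,7} 2  {3,8} 2  {5,8} 1  {7,8} 2
  3 to go: {2,5,8} 1  {3,5,8} 3  {3,7,8} 6  {5,7,8} 3  {6,7,8} 2
  4 to go: {0,2,5,8} 1  {2,3,5,8} 4  {2,5,7,8} 4  {3,5,7,8} 12  {3,6,7,8} 8  {4,6,7,8} 2  {5,6,7,8} 5
  5 to go: {0,2,3,5,8} 5  {0,2,5,7,8} 5  {1,4,6,7,8} 2  {2,3,5,7,8} 20  {2,5,6,7,8} 9  {3,4,6,7,8} 10  {3,5,6,7,8} 25  {4,5,6,7,8} 7
  6 to go: {0,2,3,5,7,8} 30  {0,2,5,6,7,8} 14  {1,3,4,6,7,8} 12  {1,4,5,6,7,8} 9  {2,3,5,6,7,8} 54  {2,4,5,6,7,8} 16  {3,4,5,6,7,8} 42
  7 to go: {0,2,3,5,6,7,8} 98  {0,2,4,5,6,7,8} 30  {1,2,4,5,6,7,8} 25  {1,3,4,5,6,7,8} 63  {2,3,4,5,6,7,8} 112
  if 0:o drops first: 200 orders
  if 1:a drops first: 240 orders
  if 3:c drops first: 55 orders
heap linearizations: 495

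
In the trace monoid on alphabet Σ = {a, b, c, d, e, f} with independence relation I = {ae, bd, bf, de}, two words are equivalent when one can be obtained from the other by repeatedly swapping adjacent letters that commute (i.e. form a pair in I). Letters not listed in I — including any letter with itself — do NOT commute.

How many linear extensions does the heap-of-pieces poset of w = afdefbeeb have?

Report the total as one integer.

5

piece 0:a — minimal
piece 1:f rests on {0:a}
piece 2:d rests on {1:f}
piece 3:e rests on {1:f}
piece 4:f rests on {2:d, 3:e}
piece 5:b rests on {3:e}
piece 6:e rests on {4:f, 5:b}
piece 7:e rests on {6:e}
piece 8:b rests on {7:e}
minimal pieces: {0:a}
ways to finish when only these pieces remain (= sum over removing one remaining piece with nothing left below it):
  1 left: {8}→1
  2 left: {7,8}→1
  3 left: {6,7,8}→1
  4 left: {4,6,7,8}→1  {5,6,7,8}→1
  5 left: {2,4,6,7,8}→1  {4,5,6,7,8}→2
  6 left: {2,4,5,6,7,8}→3  {3,4,5,6,7,8}→2
  7 left: {2,3,4,5,6,7,8}→5
  placing 0:a first → 5 extensions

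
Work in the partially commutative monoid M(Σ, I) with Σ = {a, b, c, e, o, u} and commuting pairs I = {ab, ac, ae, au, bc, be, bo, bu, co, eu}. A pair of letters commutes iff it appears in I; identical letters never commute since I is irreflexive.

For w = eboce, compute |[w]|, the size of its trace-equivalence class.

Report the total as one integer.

10

#0=e has no predecessor
#1=b has no predecessor
#2=o depends on [0:e]
#3=c depends on [0:e]
#4=e depends on [2:o, 3:c]
sources: [0:e, 1:b]
N(rest) = Σ N(rest − s) over sources s of rest; N(one piece) = 1:
  size 1 → [1]=1  [4]=1
  size 2 → [1,4]=2  [2,4]=1  [3,4]=1
  size 3 → [1,2,4]=3  [1,3,4]=3  [2,3,4]=2
  first=0(e) contributes 8
  first=1(b) contributes 2
|[w]| = 10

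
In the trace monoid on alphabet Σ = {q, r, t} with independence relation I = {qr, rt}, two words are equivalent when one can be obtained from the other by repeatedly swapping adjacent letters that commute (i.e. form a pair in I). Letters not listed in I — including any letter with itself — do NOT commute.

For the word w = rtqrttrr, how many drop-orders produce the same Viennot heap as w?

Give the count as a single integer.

70

0(r) covers ∅
1(t) covers ∅
2(q) covers 1:t
3(r) covers 0:r
4(t) covers 2:q
5(t) covers 4:t
6(r) covers 3:r
7(r) covers 6:r
floor of heap: 0:r, 1:t
completions by unplaced set U, small U first (add the entries for U minus each lowest piece of U):
  |U|=1: {5}:1  {7}:1
  |U|=2: {4,5}:1  {5,7}:2  {6,7}:1
  |U|=3: {2,4,5}:1  {3,6,7}:1  {4,5,7}:3  {5,6,7}:3
  |U|=4: {0,3,6,7}:1  {1,2,4,5}:1  {2,4,5,7}:4  {3,5,6,7}:4  {4,5,6,7}:6
  |U|=5: {0,3,5,6,7}:5  {1,2,4,5,7}:5  {2,4,5,6,7}:10  {3,4,5,6,7}:10
  |U|=6: {0,3,4,5,6,7}:15  {1,2,4,5,6,7}:15  {2,3,4,5,6,7}:20
  start at 0(r): 35
  start at 1(t): 35
sum over floor = 70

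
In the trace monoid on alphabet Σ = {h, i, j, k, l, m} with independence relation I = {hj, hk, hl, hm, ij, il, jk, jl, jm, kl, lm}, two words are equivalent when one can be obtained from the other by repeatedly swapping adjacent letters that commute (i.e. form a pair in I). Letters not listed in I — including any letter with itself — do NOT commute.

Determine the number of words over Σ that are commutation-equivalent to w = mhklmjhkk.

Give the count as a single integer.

#0=m has no predecessor
#1=h has no predecessor
#2=k depends on [0:m]
#3=l has no predecessor
#4=m depends on [2:k]
#5=j has no predecessor
#6=h depends on [1:h]
#7=k depends on [4:m]
#8=k depends on [7:k]
sources: [0:m, 1:h, 3:l, 5:j]
N(rest) = Σ N(rest − s) over sources s of rest; N(one piece) = 1:
  size 1 → [3]=1  [5]=1  [6]=1  [8]=1
  size 2 → [1,6]=1  [3,5]=2  [3,6]=2  [3,8]=2  [5,6]=2  [5,8]=2  [6,8]=2  [7,8]=1
  size 3 → [1,3,6]=3  [1,5,6]=3  [1,6,8]=3  [3,5,6]=6  [3,5,8]=6  [3,6,8]=6  [3,7,8]=3  [4,7,8]=1  [5,6,8]=6  [5,7,8]=3  [6,7,8]=3
  size 4 → [1,3,5,6]=12  [1,3,6,8]=12  [1,5,6,8]=12  [1,6,7,8]=6  [2,4,7,8]=1  [3,4,7,8]=4  [3,5,6,8]=24  [3,5,7,8]=12  [3,6,7,8]=12  [4,5,7,8]=4  [4,6,7,8]=4  [5,6,7,8]=12
  size 5 → [0,2,4,7,8]=1  [1,3,5,6,8]=60  [1,3,6,7,8]=30  [1,4,6,7,8]=10  [1,5,6,7,8]=30  [2,3,4,7,8]=5  [2,4,5,7,8]=5  [2,4,6,7,8]=5  [3,4,5,7,8]=20  [3,4,6,7,8]=20  [3,5,6,7,8]=60  [4,5,6,7,8]=20
  size 6 → [0,2,3,4,7,8]=6  [0,2,4,5,7,8]=6  [0,2,4,6,7,8]=6  [1,2,4,6,7,8]=15  [1,3,4,6,7,8]=60  [1,3,5,6,7,8]=180  [1,4,5,6,7,8]=60  [2,3,4,5,7,8]=30  [2,3,4,6,7,8]=30  [2,4,5,6,7,8]=30  [3,4,5,6,7,8]=120
  size 7 → [0,1,2,4,6,7,8]=21  [0,2,3,4,5,7,8]=42  [0,2,3,4,6,7,8]=42  [0,2,4,5,6,7,8]=42  [1,2,3,4,6,7,8]=105  [1,2,4,5,6,7,8]=105  [1,3,4,5,6,7,8]=420  [2,3,4,5,6,7,8]=210
  first=0(m) contributes 840
  first=1(h) contributes 336
  first=3(l) contributes 168
  first=5(j) contributes 168
|[w]| = 1512

1512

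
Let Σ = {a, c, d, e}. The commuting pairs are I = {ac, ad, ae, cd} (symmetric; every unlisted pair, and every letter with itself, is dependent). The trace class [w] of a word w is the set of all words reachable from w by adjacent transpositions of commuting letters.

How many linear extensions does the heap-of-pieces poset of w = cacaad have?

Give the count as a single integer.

0(c) covers ∅
1(a) covers ∅
2(c) covers 0:c
3(a) covers 1:a
4(a) covers 3:a
5(d) covers ∅
floor of heap: 0:c, 1:a, 5:d
completions by unplaced set U, small U first (add the entries for U minus each lowest piece of U):
  |U|=1: {2}:1  {4}:1  {5}:1
  |U|=2: {0,2}:1  {2,4}:2  {2,5}:2  {3,4}:1  {4,5}:2
  |U|=3: {0,2,4}:3  {0,2,5}:3  {1,3,4}:1  {2,3,4}:3  {2,4,5}:6  {3,4,5}:3
  |U|=4: {0,2,3,4}:6  {0,2,4,5}:12  {1,2,3,4}:4  {1,3,4,5}:4  {2,3,4,5}:12
  start at 0(c): 20
  start at 1(a): 30
  start at 5(d): 10
sum over floor = 60

60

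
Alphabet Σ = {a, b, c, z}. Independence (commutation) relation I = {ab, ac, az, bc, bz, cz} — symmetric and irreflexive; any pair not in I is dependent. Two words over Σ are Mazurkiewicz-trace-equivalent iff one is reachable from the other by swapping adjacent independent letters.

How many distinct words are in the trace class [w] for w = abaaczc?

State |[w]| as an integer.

drop 0:a onto floor
drop 1:b onto floor
drop 2:a onto {0:a}
drop 3:a onto {2:a}
drop 4:c onto floor
drop 5:z onto floor
drop 6:c onto {4:c}
ground layer = {0:a, 1:b, 4:c, 5:z}
drop-orders for the pieces not yet dropped (sum over which currently-grounded one goes next):
  1 to go: {1} 1  {3} 1  {5} 1  {6} 1
  2 to go: {1,3} 2  {1,5} 2  {1,6} 2  {2,3} 1  {3,5} 2  {3,6} 2  {4,6} 1  {5,6} 2
  3 to go: {0,2,3} 1  {1,2,3} 3  {1,3,5} 6  {1,3,6} 6  {1,4,6} 3  {1,5,6} 6  {2,3,5} 3  {2,3,6} 3  {3,4,6} 3  {3,5,6} 6  {4,5,6} 3
  4 to go: {0,1,2,3} 4  {0,2,3,5} 4  {0,2,3,6} 4  {1,2,3,5} 12  {1,2,3,6} 12  {1,3,4,6} 12  {1,3,5,6} 24  {1,4,5,6} 12  {2,3,4,6} 6  {2,3,5,6} 12  {3,4,5,6} 12
  5 to go: {0,1,2,3,5} 20  {0,1,2,3,6} 20  {0,2,3,4,6} 10  {0,2,3,5,6} 20  {1,2,3,4,6} 30  {1,2,3,5,6} 60  {1,3,4,5,6} 60  {2,3,4,5,6} 30
  if 0:a drops first: 180 orders
  if 1:b drops first: 60 orders
  if 4:c drops first: 120 orders
  if 5:z drops first: 60 orders
heap linearizations: 420

420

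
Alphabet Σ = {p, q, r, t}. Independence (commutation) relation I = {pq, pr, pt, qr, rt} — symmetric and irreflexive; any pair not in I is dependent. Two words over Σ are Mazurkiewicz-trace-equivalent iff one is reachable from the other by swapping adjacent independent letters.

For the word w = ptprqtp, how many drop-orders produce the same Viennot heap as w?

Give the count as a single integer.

140

drop 0:p onto floor
drop 1:t onto floor
drop 2:p onto {0:p}
drop 3:r onto floor
drop 4:q onto {1:t}
drop 5:t onto {4:q}
drop 6:p onto {2:p}
ground layer = {0:p, 1:t, 3:r}
drop-orders for the pieces not yet dropped (sum over which currently-grounded one goes next):
  1 to go: {3} 1  {5} 1  {6} 1
  2 to go: {2,6} 1  {3,5} 2  {3,6} 2  {4,5} 1  {5,6} 2
  3 to go: {0,2,6} 1  {1,4,5} 1  {2,3,6} 3  {2,5,6} 3  {3,4,5} 3  {3,5,6} 6  {4,5,6} 3
  4 to go: {0,2,3,6} 4  {0,2,5,6} 4  {1,3,4,5} 4  {1,4,5,6} 4  {2,3,5,6} 12  {2,4,5,6} 6  {3,4,5,6} 12
  5 to go: {0,2,3,5,6} 20  {0,2,4,5,6} 10  {1,2,4,5,6} 10  {1,3,4,5,6} 20  {2,3,4,5,6} 30
  if 0:p drops first: 60 orders
  if 1:t drops first: 60 orders
  if 3:r drops first: 20 orders
heap linearizations: 140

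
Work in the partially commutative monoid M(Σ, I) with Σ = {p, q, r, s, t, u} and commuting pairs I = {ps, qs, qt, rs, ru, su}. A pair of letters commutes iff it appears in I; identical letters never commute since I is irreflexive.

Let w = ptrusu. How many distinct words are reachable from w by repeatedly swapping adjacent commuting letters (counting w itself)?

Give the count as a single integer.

piece 0:p — minimal
piece 1:t rests on {0:p}
piece 2:r rests on {1:t}
piece 3:u rests on {1:t}
piece 4:s rests on {1:t}
piece 5:u rests on {3:u}
minimal pieces: {0:p}
ways to finish when only these pieces remain (= sum over removing one remaining piece with nothing left below it):
  1 left: {2}→1  {4}→1  {5}→1
  2 left: {2,4}→2  {2,5}→2  {3,5}→1  {4,5}→2
  3 left: {2,3,5}→3  {2,4,5}→6  {3,4,5}→3
  4 left: {2,3,4,5}→12
  placing 0:p first → 12 extensions

12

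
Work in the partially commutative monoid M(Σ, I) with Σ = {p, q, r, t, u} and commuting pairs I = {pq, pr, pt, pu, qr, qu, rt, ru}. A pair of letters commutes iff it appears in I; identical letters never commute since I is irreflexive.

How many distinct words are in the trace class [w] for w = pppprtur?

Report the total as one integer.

0(p) covers ∅
1(p) covers 0:p
2(p) covers 1:p
3(p) covers 2:p
4(r) covers ∅
5(t) covers ∅
6(u) covers 5:t
7(r) covers 4:r
floor of heap: 0:p, 4:r, 5:t
completions by unplaced set U, small U first (add the entries for U minus each lowest piece of U):
  |U|=1: {3}:1  {6}:1  {7}:1
  |U|=2: {2,3}:1  {3,6}:2  {3,7}:2  {4,7}:1  {5,6}:1  {6,7}:2
  |U|=3: {1,2,3}:1  {2,3,6}:3  {2,3,7}:3  {3,4,7}:3  {3,5,6}:3  {3,6,7}:6  {4,6,7}:3  {5,6,7}:3
  |U|=4: {0,1,2,3}:1  {1,2,3,6}:4  {1,2,3,7}:4  {2,3,4,7}:6  {2,3,5,6}:6  {2,3,6,7}:12  {3,4,6,7}:12  {3,5,6,7}:12  {4,5,6,7}:6
  |U|=5: {0,1,2,3,6}:5  {0,1,2,3,7}:5  {1,2,3,4,7}:10  {1,2,3,5,6}:10  {1,2,3,6,7}:20  {2,3,4,6,7}:30  {2,3,5,6,7}:30  {3,4,5,6,7}:30
  |U|=6: {0,1,2,3,4,7}:15  {0,1,2,3,5,6}:15  {0,1,2,3,6,7}:30  {1,2,3,4,6,7}:60  {1,2,3,5,6,7}:60  {2,3,4,5,6,7}:90
  start at 0(p): 210
  start at 4(r): 105
  start at 5(t): 105
sum over floor = 420

420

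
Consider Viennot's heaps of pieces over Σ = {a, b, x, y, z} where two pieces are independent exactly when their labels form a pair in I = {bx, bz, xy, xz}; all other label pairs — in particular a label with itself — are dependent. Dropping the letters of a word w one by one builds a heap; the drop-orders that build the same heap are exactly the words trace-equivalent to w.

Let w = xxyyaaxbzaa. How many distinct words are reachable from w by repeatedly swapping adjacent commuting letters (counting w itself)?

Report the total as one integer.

#0=x has no predecessor
#1=x depends on [0:x]
#2=y has no predecessor
#3=y depends on [2:y]
#4=a depends on [1:x, 3:y]
#5=a depends on [4:a]
#6=x depends on [5:a]
#7=b depends on [5:a]
#8=z depends on [5:a]
#9=a depends on [6:x, 7:b, 8:z]
#10=a depends on [9:a]
sources: [0:x, 2:y]
N(rest) = Σ N(rest − s) over sources s of rest; N(one piece) = 1:
  size 1 → [10]=1
  size 2 → [9,10]=1
  size 3 → [6,9,10]=1  [7,9,10]=1  [8,9,10]=1
  size 4 → [6,7,9,10]=2  [6,8,9,10]=2  [7,8,9,10]=2
  size 5 → [6,7,8,9,10]=6
  size 6 → [5,6,7,8,9,10]=6
  size 7 → [4,5,6,7,8,9,10]=6
  size 8 → [1,4,5,6,7,8,9,10]=6  [3,4,5,6,7,8,9,10]=6
  size 9 → [0,1,4,5,6,7,8,9,10]=6  [1,3,4,5,6,7,8,9,10]=12  [2,3,4,5,6,7,8,9,10]=6
  first=0(x) contributes 18
  first=2(y) contributes 18
|[w]| = 36

36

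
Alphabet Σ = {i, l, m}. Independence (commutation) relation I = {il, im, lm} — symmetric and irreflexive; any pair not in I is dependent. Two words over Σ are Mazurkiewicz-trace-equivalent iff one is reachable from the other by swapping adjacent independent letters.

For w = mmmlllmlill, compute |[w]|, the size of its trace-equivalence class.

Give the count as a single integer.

2310

drop 0:m onto floor
drop 1:m onto {0:m}
drop 2:m onto {1:m}
drop 3:l onto floor
drop 4:l onto {3:l}
drop 5:l onto {4:l}
drop 6:m onto {2:m}
drop 7:l onto {5:l}
drop 8:i onto floor
drop 9:l onto {7:l}
drop 10:l onto {9:l}
ground layer = {0:m, 3:l, 8:i}
drop-orders for the pieces not yet dropped (sum over which currently-grounded one goes next):
  1 to go: {6} 1  {8} 1  {10} 1
  2 to go: {2,6} 1  {6,8} 2  {6,10} 2  {8,10} 2  {9,10} 1
  3 to go: {1,2,6} 1  {2,6,8} 3  {2,6,10} 3  {6,8,10} 6  {6,9,10} 3  {7,9,10} 1  {8,9,10} 3
  4 to go: {0,1,2,6} 1  {1,2,6,8} 4  {1,2,6,10} 4  {2,6,8,10} 12  {2,6,9,10} 6  {5,7,9,10} 1  {6,7,9,10} 4  {6,8,9,10} 12  {7,8,9,10} 4
  5 to go: {0,1,2,6,8} 5  {0,1,2,6,10} 5  {1,2,6,8,10} 20  {1,2,6,9,10} 10  {2,6,7,9,10} 10  {2,6,8,9,10} 30  {4,5,7,9,10} 1  {5,6,7,9,10} 5  {5,7,8,9,10} 5  {6,7,8,9,10} 20
  6 to go: {0,1,2,6,8,10} 30  {0,1,2,6,9,10} 15  {1,2,6,7,9,10} 20  {1,2,6,8,9,10} 60  {2,5,6,7,9,10} 15  {2,6,7,8,9,10} 60  {3,4,5,7,9,10} 1  {4,5,6,7,9,10} 6  {4,5,7,8,9,10} 6  {5,6,7,8,9,10} 30
  7 to go: {0,1,2,6,7,9,10} 35  {0,1,2,6,8,9,10} 105  {1,2,5,6,7,9,10} 35  {1,2,6,7,8,9,10} 140  {2,4,5,6,7,9,10} 21  {2,5,6,7,8,9,10} 105  {3,4,5,6,7,9,10} 7  {3,4,5,7,8,9,10} 7  {4,5,6,7,8,9,10} 42
  8 to go: {0,1,2,5,6,7,9,10} 70  {0,1,2,6,7,8,9,10} 280  {1,2,4,5,6,7,9,10} 56  {1,2,5,6,7,8,9,10} 280  {2,3,4,5,6,7,9,10} 28  {2,4,5,6,7,8,9,10} 168  {3,4,5,6,7,8,9,10} 56
  9 to go: {0,1,2,4,5,6,7,9,10} 126  {0,1,2,5,6,7,8,9,10} 630  {1,2,3,4,5,6,7,9,10} 84  {1,2,4,5,6,7,8,9,10} 504  {2,3,4,5,6,7,8,9,10} 252
  if 0:m drops first: 840 orders
  if 3:l drops first: 1260 orders
  if 8:i drops first: 210 orders
heap linearizations: 2310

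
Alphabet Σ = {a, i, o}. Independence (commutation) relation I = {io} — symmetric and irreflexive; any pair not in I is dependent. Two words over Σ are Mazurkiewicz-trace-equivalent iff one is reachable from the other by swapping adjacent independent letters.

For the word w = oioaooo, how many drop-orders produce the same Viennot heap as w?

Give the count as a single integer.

3

#0=o has no predecessor
#1=i has no predecessor
#2=o depends on [0:o]
#3=a depends on [1:i, 2:o]
#4=o depends on [3:a]
#5=o depends on [4:o]
#6=o depends on [5:o]
sources: [0:o, 1:i]
N(rest) = Σ N(rest − s) over sources s of rest; N(one piece) = 1:
  size 1 → [6]=1
  size 2 → [5,6]=1
  size 3 → [4,5,6]=1
  size 4 → [3,4,5,6]=1
  size 5 → [1,3,4,5,6]=1  [2,3,4,5,6]=1
  first=0(o) contributes 2
  first=1(i) contributes 1
|[w]| = 3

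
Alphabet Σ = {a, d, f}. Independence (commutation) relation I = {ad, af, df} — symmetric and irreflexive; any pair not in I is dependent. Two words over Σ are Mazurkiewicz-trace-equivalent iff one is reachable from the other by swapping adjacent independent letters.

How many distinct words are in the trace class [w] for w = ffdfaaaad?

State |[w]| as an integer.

1260

piece 0:f — minimal
piece 1:f rests on {0:f}
piece 2:d — minimal
piece 3:f rests on {1:f}
piece 4:a — minimal
piece 5:a rests on {4:a}
piece 6:a rests on {5:a}
piece 7:a rests on {6:a}
piece 8:d rests on {2:d}
minimal pieces: {0:f, 2:d, 4:a}
ways to finish when only these pieces remain (= sum over removing one remaining piece with nothing left below it):
  1 left: {3}→1  {7}→1  {8}→1
  2 left: {1,3}→1  {2,8}→1  {3,7}→2  {3,8}→2  {6,7}→1  {7,8}→2
  3 left: {0,1,3}→1  {1,3,7}→3  {1,3,8}→3  {2,3,8}→3  {2,7,8}→3  {3,6,7}→3  {3,7,8}→6  {5,6,7}→1  {6,7,8}→3
  4 left: {0,1,3,7}→4  {0,1,3,8}→4  {1,2,3,8}→6  {1,3,6,7}→6  {1,3,7,8}→12  {2,3,7,8}→12  {2,6,7,8}→6  {3,5,6,7}→4  {3,6,7,8}→12  {4,5,6,7}→1  {5,6,7,8}→4
  5 left: {0,1,2,3,8}→10  {0,1,3,6,7}→10  {0,1,3,7,8}→20  {1,2,3,7,8}→30  {1,3,5,6,7}→10  {1,3,6,7,8}→30  {2,3,6,7,8}→30  {2,5,6,7,8}→10  {3,4,5,6,7}→5  {3,5,6,7,8}→20  {4,5,6,7,8}→5
  6 left: {0,1,2,3,7,8}→60  {0,1,3,5,6,7}→20  {0,1,3,6,7,8}→60  {1,2,3,6,7,8}→90  {1,3,4,5,6,7}→15  {1,3,5,6,7,8}→60  {2,3,5,6,7,8}→60  {2,4,5,6,7,8}→15  {3,4,5,6,7,8}→30
  7 left: {0,1,2,3,6,7,8}→210  {0,1,3,4,5,6,7}→35  {0,1,3,5,6,7,8}→140  {1,2,3,5,6,7,8}→210  {1,3,4,5,6,7,8}→105  {2,3,4,5,6,7,8}→105
  placing 0:f first → 420 extensions
  placing 2:d first → 280 extensions
  placing 4:a first → 560 extensions
total linear extensions = 1260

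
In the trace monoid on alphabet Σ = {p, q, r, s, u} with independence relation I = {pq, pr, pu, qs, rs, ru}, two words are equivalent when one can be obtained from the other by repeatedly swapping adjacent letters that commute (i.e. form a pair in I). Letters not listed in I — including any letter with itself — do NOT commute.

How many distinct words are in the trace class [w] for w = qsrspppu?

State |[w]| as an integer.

92

piece 0:q — minimal
piece 1:s — minimal
piece 2:r rests on {0:q}
piece 3:s rests on {1:s}
piece 4:p rests on {3:s}
piece 5:p rests on {4:p}
piece 6:p rests on {5:p}
piece 7:u rests on {0:q, 3:s}
minimal pieces: {0:q, 1:s}
ways to finish when only these pieces remain (= sum over removing one remaining piece with nothing left below it):
  1 left: {2}→1  {6}→1  {7}→1
  2 left: {2,6}→2  {2,7}→2  {5,6}→1  {6,7}→2
  3 left: {0,2,7}→2  {2,5,6}→3  {2,6,7}→6  {4,5,6}→1  {5,6,7}→3
  4 left: {0,2,6,7}→8  {2,4,5,6}→4  {2,5,6,7}→12  {4,5,6,7}→4
  5 left: {0,2,5,6,7}→20  {2,4,5,6,7}→20  {3,4,5,6,7}→4
  6 left: {0,2,4,5,6,7}→40  {1,3,4,5,6,7}→4  {2,3,4,5,6,7}→24
  placing 0:q first → 28 extensions
  placing 1:s first → 64 extensions
total linear extensions = 92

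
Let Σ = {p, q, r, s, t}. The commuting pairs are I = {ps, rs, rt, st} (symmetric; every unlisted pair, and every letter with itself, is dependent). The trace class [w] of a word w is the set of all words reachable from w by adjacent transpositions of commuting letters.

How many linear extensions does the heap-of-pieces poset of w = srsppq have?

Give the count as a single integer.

#0=s has no predecessor
#1=r has no predecessor
#2=s depends on [0:s]
#3=p depends on [1:r]
#4=p depends on [3:p]
#5=q depends on [2:s, 4:p]
sources: [0:s, 1:r]
N(rest) = Σ N(rest − s) over sources s of rest; N(one piece) = 1:
  size 1 → [5]=1
  size 2 → [2,5]=1  [4,5]=1
  size 3 → [0,2,5]=1  [2,4,5]=2  [3,4,5]=1
  size 4 → [0,2,4,5]=3  [1,3,4,5]=1  [2,3,4,5]=3
  first=0(s) contributes 4
  first=1(r) contributes 6
|[w]| = 10

10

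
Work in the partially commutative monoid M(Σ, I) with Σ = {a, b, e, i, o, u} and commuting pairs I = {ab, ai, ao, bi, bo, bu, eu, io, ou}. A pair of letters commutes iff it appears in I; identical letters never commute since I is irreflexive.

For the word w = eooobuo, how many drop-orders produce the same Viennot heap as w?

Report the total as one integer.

piece 0:e — minimal
piece 1:o rests on {0:e}
piece 2:o rests on {1:o}
piece 3:o rests on {2:o}
piece 4:b rests on {0:e}
piece 5:u — minimal
piece 6:o rests on {3:o}
minimal pieces: {0:e, 5:u}
ways to finish when only these pieces remain (= sum over removing one remaining piece with nothing left below it):
  1 left: {4}→1  {5}→1  {6}→1
  2 left: {3,6}→1  {4,5}→2  {4,6}→2  {5,6}→2
  3 left: {2,3,6}→1  {3,4,6}→3  {3,5,6}→3  {4,5,6}→6
  4 left: {1,2,3,6}→1  {2,3,4,6}→4  {2,3,5,6}→4  {3,4,5,6}→12
  5 left: {1,2,3,4,6}→5  {1,2,3,5,6}→5  {2,3,4,5,6}→20
  placing 0:e first → 30 extensions
  placing 5:u first → 5 extensions
total linear extensions = 35

35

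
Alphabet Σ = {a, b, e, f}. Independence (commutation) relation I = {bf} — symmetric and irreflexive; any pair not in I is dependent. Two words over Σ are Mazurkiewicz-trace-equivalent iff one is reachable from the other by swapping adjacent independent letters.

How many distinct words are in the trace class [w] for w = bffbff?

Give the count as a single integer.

15

0(b) covers ∅
1(f) covers ∅
2(f) covers 1:f
3(b) covers 0:b
4(f) covers 2:f
5(f) covers 4:f
floor of heap: 0:b, 1:f
completions by unplaced set U, small U first (add the entries for U minus each lowest piece of U):
  |U|=1: {3}:1  {5}:1
  |U|=2: {0,3}:1  {3,5}:2  {4,5}:1
  |U|=3: {0,3,5}:3  {2,4,5}:1  {3,4,5}:3
  |U|=4: {0,3,4,5}:6  {1,2,4,5}:1  {2,3,4,5}:4
  start at 0(b): 5
  start at 1(f): 10
sum over floor = 15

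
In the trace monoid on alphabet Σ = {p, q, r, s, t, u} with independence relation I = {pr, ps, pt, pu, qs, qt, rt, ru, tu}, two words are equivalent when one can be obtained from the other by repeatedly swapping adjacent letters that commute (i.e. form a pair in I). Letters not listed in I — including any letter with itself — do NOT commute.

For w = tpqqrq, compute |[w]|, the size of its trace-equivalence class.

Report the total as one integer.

0(t) covers ∅
1(p) covers ∅
2(q) covers 1:p
3(q) covers 2:q
4(r) covers 3:q
5(q) covers 4:r
floor of heap: 0:t, 1:p
completions by unplaced set U, small U first (add the entries for U minus each lowest piece of U):
  |U|=1: {0}:1  {5}:1
  |U|=2: {0,5}:2  {4,5}:1
  |U|=3: {0,4,5}:3  {3,4,5}:1
  |U|=4: {0,3,4,5}:4  {2,3,4,5}:1
  start at 0(t): 1
  start at 1(p): 5
sum over floor = 6

6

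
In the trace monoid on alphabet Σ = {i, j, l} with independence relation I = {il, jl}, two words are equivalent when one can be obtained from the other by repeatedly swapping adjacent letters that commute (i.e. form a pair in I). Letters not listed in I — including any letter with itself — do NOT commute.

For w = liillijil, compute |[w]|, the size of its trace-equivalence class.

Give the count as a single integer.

0(l) covers ∅
1(i) covers ∅
2(i) covers 1:i
3(l) covers 0:l
4(l) covers 3:l
5(i) covers 2:i
6(j) covers 5:i
7(i) covers 6:j
8(l) covers 4:l
floor of heap: 0:l, 1:i
completions by unplaced set U, small U first (add the entries for U minus each lowest piece of U):
  |U|=1: {7}:1  {8}:1
  |U|=2: {4,8}:1  {6,7}:1  {7,8}:2
  |U|=3: {3,4,8}:1  {4,7,8}:3  {5,6,7}:1  {6,7,8}:3
  |U|=4: {0,3,4,8}:1  {2,5,6,7}:1  {3,4,7,8}:4  {4,6,7,8}:6  {5,6,7,8}:4
  |U|=5: {0,3,4,7,8}:5  {1,2,5,6,7}:1  {2,5,6,7,8}:5  {3,4,6,7,8}:10  {4,5,6,7,8}:10
  |U|=6: {0,3,4,6,7,8}:15  {1,2,5,6,7,8}:6  {2,4,5,6,7,8}:15  {3,4,5,6,7,8}:20
  |U|=7: {0,3,4,5,6,7,8}:35  {1,2,4,5,6,7,8}:21  {2,3,4,5,6,7,8}:35
  start at 0(l): 56
  start at 1(i): 70
sum over floor = 126

126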